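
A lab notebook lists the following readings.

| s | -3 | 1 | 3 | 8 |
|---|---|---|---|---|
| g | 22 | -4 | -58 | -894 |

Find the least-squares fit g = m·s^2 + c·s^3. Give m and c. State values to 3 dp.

The normal system AᵀA·[m, c]ᵀ = Aᵀg is [[4259, 32769]; [32769, 263603]]·[m, c]ᵀ = [-57544, -459892]ᵀ.
Δ = 4259·263603 − 32769² = 48877816.
m = ((-57544)·263603 − 32769·(-459892))/48877816 = -24642521/12219454; c = (4259·(-459892) − 32769·(-57544))/48877816 = -18255173/12219454.

m = -2.017, c = -1.494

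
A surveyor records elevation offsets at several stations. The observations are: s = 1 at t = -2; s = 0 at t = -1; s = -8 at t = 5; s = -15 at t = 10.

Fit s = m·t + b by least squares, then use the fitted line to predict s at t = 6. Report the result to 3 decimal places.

ŝ = -9.521

The normal equations are: 130·m + 12·b = -192;  12·m + 4·b = -22.
det = 130·4 − 12² = 376.
m = ((-192)·4 − 12·(-22))/376 = -63/47; b = (130·(-22) − 12·(-192))/376 = -139/94.
At t = 6: ŝ = (-63/47)·(6) + (-139/94)·(1) = -895/94.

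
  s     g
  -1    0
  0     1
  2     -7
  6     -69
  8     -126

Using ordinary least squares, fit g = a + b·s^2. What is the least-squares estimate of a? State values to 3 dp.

Normal-equation sums: Σ1 = 5, Σs^2 = 105, Σs^2·s^2 = 5409.
Moment sums: Σg = -201, Σs^2·g = -10576.
XᵀX·[a, b]ᵀ = Xᵀg becomes [[5, 105]; [105, 5409]]·[a, b]ᵀ = [-201, -10576]ᵀ.
Δ = 5·5409 − 105² = 16020.
a = ((-201)·5409 − 105·(-10576))/16020 = 7757/5340; b = (5·(-10576) − 105·(-201))/16020 = -6355/3204.

a = 1.453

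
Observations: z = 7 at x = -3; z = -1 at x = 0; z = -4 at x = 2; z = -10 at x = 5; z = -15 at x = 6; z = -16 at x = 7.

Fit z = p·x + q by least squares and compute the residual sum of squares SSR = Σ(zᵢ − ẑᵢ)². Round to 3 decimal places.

Sums needed: Σx·x = 123, Σx = 17, Σ1 = 6.
And Σx·z = -281, Σz = -39.
So MᵀM·[p, q]ᵀ = Mᵀz: [[123, 17]; [17, 6]]·[p, q]ᵀ = [-281, -39]ᵀ.
Eliminating q: 6·(row 1) − 17·(row 2) gives 449·p = 6·(-281) − 17·(-39) = -1023, so p = -1023/449.
Then q = ((-39) − 17·(-1023/449))/6 = -20/449.
Residuals: 94/449, -429/449, 270/449, 645/449, -577/449, -3/449; SSR = 2260/449.

SSR = 5.033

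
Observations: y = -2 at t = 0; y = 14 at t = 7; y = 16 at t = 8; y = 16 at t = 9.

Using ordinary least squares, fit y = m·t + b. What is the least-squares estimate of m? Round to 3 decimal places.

m = 2.120

AᵀA·[m, b]ᵀ = Aᵀy reads: 194·m + 24·b = 370;  24·m + 4·b = 44.
(Σt·t = 194, Σt = 24, Σ1 = 4, Σt·y = 370, Σy = 44.)
Δ = 194·4 − 24² = 200.
m = (370·4 − 24·44)/200 = 53/25; b = (194·44 − 24·370)/200 = -43/25.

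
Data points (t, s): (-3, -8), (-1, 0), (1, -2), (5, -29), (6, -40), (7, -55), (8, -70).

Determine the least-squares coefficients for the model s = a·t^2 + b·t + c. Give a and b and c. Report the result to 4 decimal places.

AᵀA·[a, b, c]ᵀ = Aᵀs reads: 8501·a + 1169·b + 185·c = -9414;  1169·a + 185·b + 23·c = -1308;  185·a + 23·b + 7·c = -204.
Solving the 3×3 system (Gaussian elimination) gives a = -48029/46867, b = -26836/46867, c = -8325/46867.

a = -1.0248, b = -0.5726, c = -0.1776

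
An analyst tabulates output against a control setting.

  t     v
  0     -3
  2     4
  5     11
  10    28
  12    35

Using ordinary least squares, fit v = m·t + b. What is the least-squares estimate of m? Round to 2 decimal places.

With design matrix X, XᵀX = [[273, 29]; [29, 5]] and Xᵀv = [763, 75]ᵀ.
det = 273·5 − 29² = 524.
m = (763·5 − 29·75)/524 = 410/131; b = (273·75 − 29·763)/524 = -413/131.

m = 3.13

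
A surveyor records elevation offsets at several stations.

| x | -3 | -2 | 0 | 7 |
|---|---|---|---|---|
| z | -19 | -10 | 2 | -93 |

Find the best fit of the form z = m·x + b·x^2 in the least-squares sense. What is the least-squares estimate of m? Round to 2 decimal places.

With design matrix A, AᵀA = [[62, 308]; [308, 2498]] and Aᵀz = [-574, -4768]ᵀ.
Eliminating b: 2498·(row 1) − 308·(row 2) gives 60012·m = 2498·(-574) − 308·(-4768) = 34692, so m = 2891/5001.
Then b = ((-4768) − 308·(2891/5001))/2498 = -9902/5001.

m = 0.58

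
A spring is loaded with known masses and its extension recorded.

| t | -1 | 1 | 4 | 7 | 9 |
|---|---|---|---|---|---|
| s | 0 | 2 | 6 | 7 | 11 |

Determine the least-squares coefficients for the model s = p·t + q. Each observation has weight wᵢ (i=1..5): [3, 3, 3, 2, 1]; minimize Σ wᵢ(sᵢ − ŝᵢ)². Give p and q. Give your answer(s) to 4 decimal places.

Entries of AᵀWA: Σwᵢ·t·t = 233, Σwᵢ·t = 35, Σwᵢ·1 = 12.
And Σwᵢ·t·s = 275, Σwᵢ·s = 49.
Normal equations: [[233, 35]; [35, 12]]·[p, q]ᵀ = [275, 49]ᵀ.
Δ = 233·12 − 35² = 1571.
p = (275·12 − 35·49)/1571 = 1585/1571; q = (233·49 − 35·275)/1571 = 1792/1571.

p = 1.0089, q = 1.1407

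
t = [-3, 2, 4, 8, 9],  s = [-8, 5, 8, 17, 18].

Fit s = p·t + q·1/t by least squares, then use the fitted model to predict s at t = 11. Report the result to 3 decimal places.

ŝ = 22.403

Compute the Gram sums: Σt·t = 174, Σt·1/t = 5, Σ1/t·1/t = 2341/5184.
Right-hand side: Σt·s = 364, Σ1/t·s = 271/24.
So AᵀA·[p, q]ᵀ = Aᵀs: [[174, 5]; [5, 2341/5184]]·[p, q]ᵀ = [364, 271/24]ᵀ.
Eliminating q: (2341/5184)·(row 1) − 5·(row 2) gives (46289/864)·p = (2341/5184)·364 − 5·(271/24) = 139861/1296, so p = 279722/138867.
Then q = ((271/24) − 5·(279722/138867))/(2341/5184) = 125064/46289.
At t = 11: ŝ = (279722/138867)·(11) + (125064/46289)·(1/11) = 34221554/1527537.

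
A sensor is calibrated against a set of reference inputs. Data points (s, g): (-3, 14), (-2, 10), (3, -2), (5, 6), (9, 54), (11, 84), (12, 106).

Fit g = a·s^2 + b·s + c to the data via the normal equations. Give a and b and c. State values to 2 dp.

Entries of XᵀX: Σs^2·s^2 = 42741, Σs^2·s = 3905, Σs^2 = 393, Σs·s = 393, Σs = 35, Σ1 = 7.
For Xᵀg: Σs^2·g = 30100, Σs·g = 2644, Σg = 272.
So XᵀX·[a, b, c]ᵀ = Xᵀg: [[42741, 3905, 393]; [3905, 393, 35]; [393, 35, 7]]·[a, b, c]ᵀ = [30100, 2644, 272]ᵀ.
Row-reducing yields a = 1298138/1301921, b = -3884042/1301921, c = -2872036/1301921.

a = 1.00, b = -2.98, c = -2.21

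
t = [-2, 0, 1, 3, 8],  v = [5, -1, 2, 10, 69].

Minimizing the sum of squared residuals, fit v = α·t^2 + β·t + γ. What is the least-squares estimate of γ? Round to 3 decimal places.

γ = 0.223

The normal equations are: 4194·α + 532·β + 78·γ = 4528;  532·α + 78·β + 10·γ = 574;  78·α + 10·β + 5·γ = 85.
(Σt^2·t^2 = 4194, Σt^2·t = 532, Σt^2 = 78, Σt·t = 78, Σt = 10, Σ1 = 5, Σt^2·v = 4528, Σt·v = 574, Σv = 85.)
Inverting the 3×3 Gram matrix, [α, β, γ]ᵀ = [42265/39127, -1454/39127, 8733/39127]ᵀ.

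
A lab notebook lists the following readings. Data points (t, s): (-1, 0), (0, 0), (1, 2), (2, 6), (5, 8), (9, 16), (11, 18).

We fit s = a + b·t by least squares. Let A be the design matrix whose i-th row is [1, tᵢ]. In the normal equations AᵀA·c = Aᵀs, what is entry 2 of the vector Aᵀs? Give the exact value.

Entry 2 ↔ basis t, so (Aᵀs)_{2} = Σᵢ (t)·sᵢ = (-1)·(0) + (0)·(0) + (1)·(2) + (2)·(6) + (5)·(8) + (9)·(16) + (11)·(18) = 396.

396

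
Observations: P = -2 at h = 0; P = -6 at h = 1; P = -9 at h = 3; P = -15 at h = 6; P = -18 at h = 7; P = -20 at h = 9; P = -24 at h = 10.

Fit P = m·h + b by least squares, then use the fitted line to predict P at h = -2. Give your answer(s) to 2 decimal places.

P̂ = 1.16

With design matrix A, AᵀA = [[276, 36]; [36, 7]] and AᵀP = [-669, -94]ᵀ.
Δ = 276·7 − 36² = 636.
m = ((-669)·7 − 36·(-94))/636 = -433/212; b = (276·(-94) − 36·(-669))/636 = -155/53.
At h = -2: P̂ = (-433/212)·(-2) + (-155/53)·(1) = 123/106.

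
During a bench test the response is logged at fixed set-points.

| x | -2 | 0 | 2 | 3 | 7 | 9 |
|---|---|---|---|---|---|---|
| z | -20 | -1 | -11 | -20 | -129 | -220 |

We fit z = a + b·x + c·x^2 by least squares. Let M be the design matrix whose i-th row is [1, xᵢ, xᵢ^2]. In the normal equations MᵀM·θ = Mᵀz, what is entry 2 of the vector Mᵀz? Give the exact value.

-2925

Entry 2 ↔ basis x, so (Mᵀz)_{2} = Σᵢ (x)·zᵢ = (-2)·(-20) + (0)·(-1) + (2)·(-11) + (3)·(-20) + (7)·(-129) + (9)·(-220) = -2925.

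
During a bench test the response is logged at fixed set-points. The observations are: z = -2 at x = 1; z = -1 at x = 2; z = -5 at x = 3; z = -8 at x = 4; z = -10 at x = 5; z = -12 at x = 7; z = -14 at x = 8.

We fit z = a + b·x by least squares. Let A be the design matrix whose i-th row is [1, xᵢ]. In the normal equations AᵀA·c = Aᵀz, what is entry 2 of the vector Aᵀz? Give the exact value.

Entry 2 ↔ basis x, so (Aᵀz)_{2} = Σᵢ (x)·zᵢ = (1)·(-2) + (2)·(-1) + (3)·(-5) + (4)·(-8) + (5)·(-10) + (7)·(-12) + (8)·(-14) = -297.

-297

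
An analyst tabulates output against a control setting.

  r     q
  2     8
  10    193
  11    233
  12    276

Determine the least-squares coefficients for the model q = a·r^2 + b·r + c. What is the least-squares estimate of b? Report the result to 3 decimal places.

b = 1.125

The normal equations are: 45393·a + 4067·b + 369·c = 87269;  4067·a + 369·b + 35·c = 7821;  369·a + 35·b + 4·c = 710.
(Σr^2·r^2 = 45393, Σr^2·r = 4067, Σr^2 = 369, Σr·r = 369, Σr = 35, Σ1 = 4, Σr^2·q = 87269, Σr·q = 7821, Σq = 710.)
Inverting the 3×3 Gram matrix, [a, b, c]ᵀ = [35673/19444, 21877/19444, -7737/4861]ᵀ.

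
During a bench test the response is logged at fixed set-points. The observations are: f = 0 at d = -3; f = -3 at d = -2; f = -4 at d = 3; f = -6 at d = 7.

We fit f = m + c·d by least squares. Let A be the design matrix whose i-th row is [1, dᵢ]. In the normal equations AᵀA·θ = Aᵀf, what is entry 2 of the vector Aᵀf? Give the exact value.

Entry 2 ↔ basis d, so (Aᵀf)_{2} = Σᵢ (d)·fᵢ = (-3)·(0) + (-2)·(-3) + (3)·(-4) + (7)·(-6) = -48.

-48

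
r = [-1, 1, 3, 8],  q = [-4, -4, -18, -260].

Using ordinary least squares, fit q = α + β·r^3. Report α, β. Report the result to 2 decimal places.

α = -4.16, β = -0.50

Compute the Gram sums: Σ1 = 4, Σr^3 = 539, Σr^3·r^3 = 262875.
And Σq = -286, Σr^3·q = -133606.
So MᵀM·[α, β]ᵀ = Mᵀq: [[4, 539]; [539, 262875]]·[α, β]ᵀ = [-286, -133606]ᵀ.
det = 4·262875 − 539² = 760979.
α = ((-286)·262875 − 539·(-133606))/760979 = -3168616/760979; β = (4·(-133606) − 539·(-286))/760979 = -380270/760979.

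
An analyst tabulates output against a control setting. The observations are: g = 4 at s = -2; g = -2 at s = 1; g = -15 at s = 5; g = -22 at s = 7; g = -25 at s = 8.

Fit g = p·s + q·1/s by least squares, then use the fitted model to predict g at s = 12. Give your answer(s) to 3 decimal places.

ĝ = -37.447

Forming AᵀA = [[143, 5]; [5, 103961/78400]] and Aᵀg = [-439, -743/56]ᵀ gives AᵀA·[p, q]ᵀ = Aᵀg.
Eliminating q: (103961/78400)·(row 1) − 5·(row 2) gives (12906423/78400)·p = (103961/78400)·(-439) − 5·(-743/56) = -40437879/78400, so p = -13479293/4302141.
Then q = ((-743/56) − 5·(-13479293/4302141))/(103961/78400) = 7779800/4302141.
At s = 12: ĝ = (-13479293/4302141)·(12) + (7779800/4302141)·(1/12) = -483309598/12906423.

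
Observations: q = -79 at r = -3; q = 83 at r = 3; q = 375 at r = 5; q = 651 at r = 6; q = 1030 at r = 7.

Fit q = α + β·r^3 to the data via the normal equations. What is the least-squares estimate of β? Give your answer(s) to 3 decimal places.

Setting ∂/∂α … = 0 gives: 5·α + 684·β = 2060;  684·α + 181388·β = 545155.
Δ = 5·181388 − 684² = 439084.
α = (2060·181388 − 684·545155)/439084 = 193315/109771; β = (5·545155 − 684·2060)/439084 = 1316735/439084.

β = 2.999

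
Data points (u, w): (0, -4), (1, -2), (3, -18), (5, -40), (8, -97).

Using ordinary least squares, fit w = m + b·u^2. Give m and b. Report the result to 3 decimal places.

m = -3.057, b = -1.472

The normal system MᵀM·[m, b]ᵀ = Mᵀw is [[5, 99]; [99, 4803]]·[m, b]ᵀ = [-161, -7372]ᵀ.
det = 5·4803 − 99² = 14214.
m = ((-161)·4803 − 99·(-7372))/14214 = -14485/4738; b = (5·(-7372) − 99·(-161))/14214 = -20921/14214.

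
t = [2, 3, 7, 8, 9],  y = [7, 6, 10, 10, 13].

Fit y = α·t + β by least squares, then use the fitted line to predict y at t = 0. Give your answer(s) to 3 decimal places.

ŷ = 4.387

Sums needed: Σt·t = 207, Σt = 29, Σ1 = 5.
Right-hand side: Σt·y = 299, Σy = 46.
So XᵀX·[α, β]ᵀ = Xᵀy: [[207, 29]; [29, 5]]·[α, β]ᵀ = [299, 46]ᵀ.
Determinant 207·5 − 29² = 194.
α = (299·5 − 29·46)/194 = 161/194; β = (207·46 − 29·299)/194 = 851/194.
At t = 0: ŷ = (161/194)·(0) + (851/194)·(1) = 851/194.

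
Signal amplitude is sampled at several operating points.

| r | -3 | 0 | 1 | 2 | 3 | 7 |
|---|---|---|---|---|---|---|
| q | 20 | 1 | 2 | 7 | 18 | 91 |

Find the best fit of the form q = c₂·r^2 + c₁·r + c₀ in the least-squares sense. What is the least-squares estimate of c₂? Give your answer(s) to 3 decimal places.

c₂ = 1.913

Normal-equation sums: Σr^2·r^2 = 2580, Σr^2·r = 352, Σr^2 = 72, Σr·r = 72, Σr = 10, Σ1 = 6.
Moment sums: Σr^2·q = 4831, Σr·q = 647, Σq = 139.
Row-reducing yields c₂ = 39331/20564, c₁ = -2638/5141, c₀ = 11007/10282.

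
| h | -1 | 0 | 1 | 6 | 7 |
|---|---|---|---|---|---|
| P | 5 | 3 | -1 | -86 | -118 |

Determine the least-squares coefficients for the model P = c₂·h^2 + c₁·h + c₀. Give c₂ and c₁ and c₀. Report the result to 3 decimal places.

From the data, Σh^2·h^2 = 3699, Σh^2·h = 559, Σh^2 = 87, Σh·h = 87, Σh = 13, Σ1 = 5.
Moment sums: Σh^2·P = -8874, Σh·P = -1348, ΣP = -197.
Inverting the 3×3 Gram matrix, [c₂, c₁, c₀]ᵀ = [-28959/13742, -34737/13742, 26384/6871]ᵀ.

c₂ = -2.107, c₁ = -2.528, c₀ = 3.840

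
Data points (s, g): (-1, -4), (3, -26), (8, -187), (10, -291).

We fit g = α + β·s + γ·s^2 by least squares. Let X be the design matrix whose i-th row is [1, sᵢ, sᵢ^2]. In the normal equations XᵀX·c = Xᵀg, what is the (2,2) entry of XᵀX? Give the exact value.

174

Row 2 ↔ basis s, column 2 ↔ basis s, so (XᵀX)_{2,2} = Σᵢ (s)·(s) = (-1)·(-1) + (3)·(3) + (8)·(8) + (10)·(10) = 174.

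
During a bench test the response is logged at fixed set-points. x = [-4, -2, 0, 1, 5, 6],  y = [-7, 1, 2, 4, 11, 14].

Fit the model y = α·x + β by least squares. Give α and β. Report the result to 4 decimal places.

α = 1.8947, β = 2.2719

The normal system AᵀA·[α, β]ᵀ = Aᵀy is [[82, 6]; [6, 6]]·[α, β]ᵀ = [169, 25]ᵀ.
Determinant 82·6 − 6² = 456.
α = (169·6 − 6·25)/456 = 36/19; β = (82·25 − 6·169)/456 = 259/114.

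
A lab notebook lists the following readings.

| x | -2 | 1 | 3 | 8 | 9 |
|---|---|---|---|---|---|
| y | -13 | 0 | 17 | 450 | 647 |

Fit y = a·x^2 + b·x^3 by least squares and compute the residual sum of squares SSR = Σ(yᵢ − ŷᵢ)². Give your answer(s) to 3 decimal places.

Entries of AᵀA: Σx^2·x^2 = 10755, Σx^2·x^3 = 92029, Σx^3·x^3 = 794379.
For Aᵀy: Σx^2·y = 81308, Σx^3·y = 702626.
Δ = 10755·794379 − 92029² = 74209304.
a = (81308·794379 − 92029·702626)/74209304 = -36300211/37104652; b = (10755·702626 − 92029·81308)/74209304 = 37024349/37104652.
Residuals: -10241210/9276163, -362069/18552326, -10544110/9276163, 15960054/9276163, -21861743/18552326; SSR = 127272599/18552326.

SSR = 6.860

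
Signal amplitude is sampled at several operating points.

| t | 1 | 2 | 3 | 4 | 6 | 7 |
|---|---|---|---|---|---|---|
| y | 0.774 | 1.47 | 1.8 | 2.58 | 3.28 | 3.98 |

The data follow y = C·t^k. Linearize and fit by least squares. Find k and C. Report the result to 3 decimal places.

k = 0.821, C = 0.786

Taking logs, ln y = k·ln t + ln C, so regress ln y on ln t.
Over the data: Σln t = 6.9157, Σ(ln t)² = 10.6062, Σln y = 4.2338, Σln t·ln y = 7.0429.
Normal system: [[10.6062, 6.9157]; [6.9157, 6]]·[k, ln C]ᵀ = [7.0429, 4.2338]ᵀ.
Solving (det = 15.8099): k = 0.82086, ln C = -0.24051, so C = exp(-0.24051) = 0.78623.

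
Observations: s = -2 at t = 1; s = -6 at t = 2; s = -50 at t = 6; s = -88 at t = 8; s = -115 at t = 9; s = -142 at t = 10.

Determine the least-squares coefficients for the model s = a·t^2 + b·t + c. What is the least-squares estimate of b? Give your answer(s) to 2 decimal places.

b = 1.26

The normal equations are: 21970·a + 2466·b + 286·c = -30973;  2466·a + 286·b + 36·c = -3473;  286·a + 36·b + 6·c = -403.
(Σt^2·t^2 = 21970, Σt^2·t = 2466, Σt^2 = 286, Σt·t = 286, Σt = 36, Σ1 = 6, Σt^2·s = -30973, Σt·s = -3473, Σs = -403.)
Solving the 3×3 system (Gaussian elimination) gives a = -9655/6334, b = 3992/3167, c = -6558/3167.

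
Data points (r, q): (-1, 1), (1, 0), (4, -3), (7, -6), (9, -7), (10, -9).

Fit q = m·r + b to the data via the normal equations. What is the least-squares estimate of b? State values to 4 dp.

b = 0.4898

The normal equations are: 248·m + 30·b = -208;  30·m + 6·b = -24.
det = 248·6 − 30² = 588.
m = ((-208)·6 − 30·(-24))/588 = -44/49; b = (248·(-24) − 30·(-208))/588 = 24/49.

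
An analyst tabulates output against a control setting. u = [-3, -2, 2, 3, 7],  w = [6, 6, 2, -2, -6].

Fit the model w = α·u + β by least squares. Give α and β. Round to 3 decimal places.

α = -1.264, β = 2.969

Entries of AᵀA: Σu·u = 75, Σu = 7, Σ1 = 5.
Moment sums: Σu·w = -74, Σw = 6.
So AᵀA·[α, β]ᵀ = Aᵀw: [[75, 7]; [7, 5]]·[α, β]ᵀ = [-74, 6]ᵀ.
det = 75·5 − 7² = 326.
α = ((-74)·5 − 7·6)/326 = -206/163; β = (75·6 − 7·(-74))/326 = 484/163.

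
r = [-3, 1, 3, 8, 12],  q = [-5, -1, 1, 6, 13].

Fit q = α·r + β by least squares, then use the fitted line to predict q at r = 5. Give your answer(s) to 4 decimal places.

q̂ = 3.7349

MᵀM·[α, β]ᵀ = Mᵀq reads: 227·α + 21·β = 221;  21·α + 5·β = 14.
(Σr·r = 227, Σr = 21, Σ1 = 5, Σr·q = 221, Σq = 14.)
det = 227·5 − 21² = 694.
α = (221·5 − 21·14)/694 = 811/694; β = (227·14 − 21·221)/694 = -1463/694.
At r = 5: q̂ = (811/694)·(5) + (-1463/694)·(1) = 1296/347.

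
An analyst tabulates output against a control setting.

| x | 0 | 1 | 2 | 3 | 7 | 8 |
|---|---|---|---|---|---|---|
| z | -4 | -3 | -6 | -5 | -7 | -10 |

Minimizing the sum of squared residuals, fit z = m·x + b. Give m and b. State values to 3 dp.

From the data, Σx·x = 127, Σx = 21, Σ1 = 6.
Moment sums: Σx·z = -159, Σz = -35.
Normal equations: [[127, 21]; [21, 6]]·[m, b]ᵀ = [-159, -35]ᵀ.
Eliminating b: 6·(row 1) − 21·(row 2) gives 321·m = 6·(-159) − 21·(-35) = -219, so m = -73/107.
Then b = ((-35) − 21·(-73/107))/6 = -1106/321.

m = -0.682, b = -3.445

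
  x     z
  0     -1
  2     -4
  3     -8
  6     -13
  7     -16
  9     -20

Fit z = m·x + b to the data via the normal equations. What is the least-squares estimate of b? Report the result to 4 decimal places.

b = -0.7072

AᵀA·[m, b]ᵀ = Aᵀz reads: 179·m + 27·b = -402;  27·m + 6·b = -62.
(Σx·x = 179, Σx = 27, Σ1 = 6, Σx·z = -402, Σz = -62.)
Δ = 179·6 − 27² = 345.
m = ((-402)·6 − 27·(-62))/345 = -246/115; b = (179·(-62) − 27·(-402))/345 = -244/345.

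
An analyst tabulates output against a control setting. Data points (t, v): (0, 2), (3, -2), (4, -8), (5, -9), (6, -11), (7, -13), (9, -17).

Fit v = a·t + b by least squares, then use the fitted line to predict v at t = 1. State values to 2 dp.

v̂ = 0.15

Forming AᵀA = [[216, 34]; [34, 7]] and Aᵀv = [-393, -58]ᵀ gives AᵀA·[a, b]ᵀ = Aᵀv.
det = 216·7 − 34² = 356.
a = ((-393)·7 − 34·(-58))/356 = -779/356; b = (216·(-58) − 34·(-393))/356 = 417/178.
At t = 1: v̂ = (-779/356)·(1) + (417/178)·(1) = 55/356.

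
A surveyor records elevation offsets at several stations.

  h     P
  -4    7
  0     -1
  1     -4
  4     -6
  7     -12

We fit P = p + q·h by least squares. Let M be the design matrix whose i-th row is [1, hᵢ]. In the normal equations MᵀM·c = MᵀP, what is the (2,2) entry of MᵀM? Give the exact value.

Row 2 ↔ basis h, column 2 ↔ basis h, so (MᵀM)_{2,2} = Σᵢ (h)·(h) = (-4)·(-4) + (0)·(0) + (1)·(1) + (4)·(4) + (7)·(7) = 82.

82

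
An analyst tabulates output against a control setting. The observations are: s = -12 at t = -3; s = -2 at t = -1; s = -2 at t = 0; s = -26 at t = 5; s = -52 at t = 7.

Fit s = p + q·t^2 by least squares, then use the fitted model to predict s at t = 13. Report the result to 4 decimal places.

ŝ = -173.8703

Entries of XᵀX: Σ1 = 5, Σt^2 = 84, Σt^2·t^2 = 3108.
Right-hand side: Σs = -94, Σt^2·s = -3308.
So XᵀX·[p, q]ᵀ = Xᵀs: [[5, 84]; [84, 3108]]·[p, q]ᵀ = [-94, -3308]ᵀ.
Δ = 5·3108 − 84² = 8484.
p = ((-94)·3108 − 84·(-3308))/8484 = -170/101; q = (5·(-3308) − 84·(-94))/8484 = -2161/2121.
At t = 13: ŝ = (-170/101)·(1) + (-2161/2121)·(169) = -368779/2121.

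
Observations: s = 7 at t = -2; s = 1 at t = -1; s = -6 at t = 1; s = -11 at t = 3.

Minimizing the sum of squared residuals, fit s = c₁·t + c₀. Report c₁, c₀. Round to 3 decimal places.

c₁ = -3.508, c₀ = -1.373

Entries of AᵀA: Σt·t = 15, Σt = 1, Σ1 = 4.
Moment sums: Σt·s = -54, Σs = -9.
Δ = 15·4 − 1² = 59.
c₁ = ((-54)·4 − 1·(-9))/59 = -207/59; c₀ = (15·(-9) − 1·(-54))/59 = -81/59.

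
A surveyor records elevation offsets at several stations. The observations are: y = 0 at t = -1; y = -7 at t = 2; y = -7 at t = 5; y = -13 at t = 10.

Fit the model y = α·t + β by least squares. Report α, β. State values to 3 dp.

AᵀA·[α, β]ᵀ = Aᵀy reads: 130·α + 16·β = -179;  16·α + 4·β = -27.
(Σt·t = 130, Σt = 16, Σ1 = 4, Σt·y = -179, Σy = -27.)
Eliminating β: 4·(row 1) − 16·(row 2) gives 264·α = 4·(-179) − 16·(-27) = -284, so α = -71/66.
Then β = ((-27) − 16·(-71/66))/4 = -323/132.

α = -1.076, β = -2.447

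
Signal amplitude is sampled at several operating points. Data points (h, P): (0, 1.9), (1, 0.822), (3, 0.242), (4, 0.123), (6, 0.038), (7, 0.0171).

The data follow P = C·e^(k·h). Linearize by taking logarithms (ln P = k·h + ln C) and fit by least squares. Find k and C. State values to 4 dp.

Taking logs, ln P = k·h + ln C, so regress ln P on h.
Σh = 21.0000, Σ(h)² = 111.0000, Σln P = -10.4074, Σh·ln P = -60.9365.
Equations: 111.0000·k + 21.0000·ln C = -60.9365;  21.0000·k + 6·ln C = -10.4074.
Δ = 111.0000·6 − (21.0000)² = 225.0000; k = (-60.9365·6 − 21.0000·-10.4074)/225.0000 = -0.65362, ln C = (111.0000·-10.4074 − 21.0000·-60.9365)/225.0000 = 0.55309, so C = exp(0.55309) = 1.73862.

k = -0.6536, C = 1.7386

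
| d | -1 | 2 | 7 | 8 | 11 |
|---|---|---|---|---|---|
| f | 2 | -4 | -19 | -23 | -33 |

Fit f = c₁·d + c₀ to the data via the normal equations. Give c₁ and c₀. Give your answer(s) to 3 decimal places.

c₁ = -2.942, c₀ = 0.487

Normal-equation sums: Σd·d = 239, Σd = 27, Σ1 = 5.
Moment sums: Σd·f = -690, Σf = -77.
Eliminating c₀: 5·(row 1) − 27·(row 2) gives 466·c₁ = 5·(-690) − 27·(-77) = -1371, so c₁ = -1371/466.
Then c₀ = ((-77) − 27·(-1371/466))/5 = 227/466.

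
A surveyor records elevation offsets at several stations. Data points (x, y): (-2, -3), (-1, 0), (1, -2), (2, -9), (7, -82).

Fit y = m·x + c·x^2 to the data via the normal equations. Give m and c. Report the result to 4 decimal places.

Entries of MᵀM: Σx·x = 59, Σx·x^2 = 343, Σx^2·x^2 = 2435.
And Σx·y = -588, Σx^2·y = -4068.
So MᵀM·[m, c]ᵀ = Mᵀy: [[59, 343]; [343, 2435]]·[m, c]ᵀ = [-588, -4068]ᵀ.
Determinant 59·2435 − 343² = 26016.
m = ((-588)·2435 − 343·(-4068))/26016 = -1519/1084; c = (59·(-4068) − 343·(-588))/26016 = -1597/1084.

m = -1.4013, c = -1.4732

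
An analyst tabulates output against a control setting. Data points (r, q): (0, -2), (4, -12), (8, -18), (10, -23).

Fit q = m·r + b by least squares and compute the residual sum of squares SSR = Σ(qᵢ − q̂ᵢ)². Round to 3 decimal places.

Sums needed: Σr·r = 180, Σr = 22, Σ1 = 4.
Right-hand side: Σr·q = -422, Σq = -55.
So AᵀA·[m, b]ᵀ = Aᵀq: [[180, 22]; [22, 4]]·[m, b]ᵀ = [-422, -55]ᵀ.
Δ = 180·4 − 22² = 236.
m = ((-422)·4 − 22·(-55))/236 = -239/118; b = (180·(-55) − 22·(-422))/236 = -154/59.
Residuals: 36/59, -76/59, 48/59, -8/59; SSR = 160/59.

SSR = 2.712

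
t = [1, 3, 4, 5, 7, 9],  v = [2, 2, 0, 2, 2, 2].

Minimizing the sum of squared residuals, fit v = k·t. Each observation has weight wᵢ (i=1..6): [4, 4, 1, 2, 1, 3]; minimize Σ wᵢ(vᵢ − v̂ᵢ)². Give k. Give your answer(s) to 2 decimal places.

From the data, Σwᵢ·t·t = 398.
Right-hand side: Σwᵢ·t·v = 120.
Normal equations: [[398]]·[k]ᵀ = [120]ᵀ.
k = 120/398 = 0.301508.

k = 0.30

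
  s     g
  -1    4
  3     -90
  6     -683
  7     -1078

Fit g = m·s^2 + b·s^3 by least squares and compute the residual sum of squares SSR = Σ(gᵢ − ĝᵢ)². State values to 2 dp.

SSR = 3.97

With design matrix X, XᵀX = [[3779, 24825]; [24825, 165035]] and Xᵀg = [-78216, -519716]ᵀ.
det = 3779·165035 − 24825² = 7386640.
m = ((-78216)·165035 − 24825·(-519716))/7386640 = -321393/369332; b = (3779·(-519716) − 24825·(-78216))/7386640 = -5573641/1846660.
Residuals: 854991/461665, -312102/461665, 122104/461665, -49833/461665; SSR = 1832086/461665.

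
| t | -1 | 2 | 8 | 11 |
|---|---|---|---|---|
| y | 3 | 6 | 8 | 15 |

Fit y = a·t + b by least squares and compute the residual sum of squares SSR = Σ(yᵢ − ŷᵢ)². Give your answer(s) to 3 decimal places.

SSR = 10.400

Normal-equation sums: Σt·t = 190, Σt = 20, Σ1 = 4.
For Xᵀy: Σt·y = 238, Σy = 32.
XᵀX·[a, b]ᵀ = Xᵀy becomes [[190, 20]; [20, 4]]·[a, b]ᵀ = [238, 32]ᵀ.
Eliminating b: 4·(row 1) − 20·(row 2) gives 360·a = 4·238 − 20·32 = 312, so a = 13/15.
Then b = (32 − 20·(13/15))/4 = 11/3.
Residuals: 1/5, 3/5, -13/5, 9/5; SSR = 52/5.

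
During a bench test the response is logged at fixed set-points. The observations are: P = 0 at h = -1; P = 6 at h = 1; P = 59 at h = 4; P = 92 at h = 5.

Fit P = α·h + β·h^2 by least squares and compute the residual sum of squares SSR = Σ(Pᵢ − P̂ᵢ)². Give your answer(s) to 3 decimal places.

Normal-equation sums: Σh·h = 43, Σh·h^2 = 189, Σh^2·h^2 = 883.
For AᵀP: Σh·P = 702, Σh^2·P = 3250.
Δ = 43·883 − 189² = 2248.
α = (702·883 − 189·3250)/2248 = 702/281; β = (43·3250 − 189·702)/2248 = 884/281.
Residuals: -182/281, 100/281, -373/281, 242/281; SSR = 857/281.

SSR = 3.050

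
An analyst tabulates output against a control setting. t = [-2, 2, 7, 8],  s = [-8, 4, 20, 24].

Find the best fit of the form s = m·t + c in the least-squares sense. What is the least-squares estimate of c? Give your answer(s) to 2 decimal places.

c = -1.93

Normal-equation sums: Σt·t = 121, Σt = 15, Σ1 = 4.
For Mᵀs: Σt·s = 356, Σs = 40.
MᵀM·[m, c]ᵀ = Mᵀs becomes [[121, 15]; [15, 4]]·[m, c]ᵀ = [356, 40]ᵀ.
Eliminating c: 4·(row 1) − 15·(row 2) gives 259·m = 4·356 − 15·40 = 824, so m = 824/259.
Then c = (40 − 15·(824/259))/4 = -500/259.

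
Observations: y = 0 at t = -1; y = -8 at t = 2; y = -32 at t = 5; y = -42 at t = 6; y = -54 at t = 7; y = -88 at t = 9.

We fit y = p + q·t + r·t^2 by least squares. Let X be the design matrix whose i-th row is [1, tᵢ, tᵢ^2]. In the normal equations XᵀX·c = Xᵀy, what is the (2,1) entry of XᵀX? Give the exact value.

28

Row 2 ↔ basis t, column 1 ↔ basis 1, so (XᵀX)_{2,1} = Σᵢ t = (-1)·(1) + (2)·(1) + (5)·(1) + (6)·(1) + (7)·(1) + (9)·(1) = 28.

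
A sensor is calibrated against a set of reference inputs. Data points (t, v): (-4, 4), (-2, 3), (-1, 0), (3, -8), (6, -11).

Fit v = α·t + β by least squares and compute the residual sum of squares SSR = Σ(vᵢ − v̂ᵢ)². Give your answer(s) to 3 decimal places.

From the data, Σt·t = 66, Σt = 2, Σ1 = 5.
Right-hand side: Σt·v = -112, Σv = -12.
So AᵀA·[α, β]ᵀ = Aᵀv: [[66, 2]; [2, 5]]·[α, β]ᵀ = [-112, -12]ᵀ.
det = 66·5 − 2² = 326.
α = ((-112)·5 − 2·(-12))/326 = -268/163; β = (66·(-12) − 2·(-112))/326 = -284/163.
Residuals: -136/163, 237/163, 16/163, -216/163, 99/163; SSR = 806/163.

SSR = 4.945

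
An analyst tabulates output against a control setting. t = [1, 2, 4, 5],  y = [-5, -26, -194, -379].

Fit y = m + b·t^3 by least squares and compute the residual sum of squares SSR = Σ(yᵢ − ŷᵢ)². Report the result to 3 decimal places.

SSR = 0.716

Compute the Gram sums: Σ1 = 4, Σt^3 = 198, Σt^3·t^3 = 19786.
Moment sums: Σy = -604, Σt^3·y = -60004.
AᵀA·[m, b]ᵀ = Aᵀy becomes [[4, 198]; [198, 19786]]·[m, b]ᵀ = [-604, -60004]ᵀ.
Eliminating b: 19786·(row 1) − 198·(row 2) gives 39940·m = 19786·(-604) − 198·(-60004) = -69952, so m = -17488/9985.
Then b = ((-60004) − 198·(-17488/9985))/19786 = -30106/9985.
Residuals: -2331/9985, -1274/9985, 7182/9985, -3577/9985; SSR = 7154/9985.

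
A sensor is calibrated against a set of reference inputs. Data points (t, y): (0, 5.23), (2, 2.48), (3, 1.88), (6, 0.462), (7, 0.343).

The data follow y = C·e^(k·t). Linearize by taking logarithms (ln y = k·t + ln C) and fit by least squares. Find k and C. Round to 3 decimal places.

Taking logs, ln y = k·t + ln C, so regress ln y on t.
Σt = 18.0000, Σ(t)² = 98.0000, Σln y = 1.3517, Σt·ln y = -8.4130.
Equations: 98.0000·k + 18.0000·ln C = -8.4130;  18.0000·k + 5·ln C = 1.3517.
Slope k = (n·Σt·ln y − Σt·Σln y)/(n·Σ(t)² − (Σt)²) = (5·-8.4130 − 18.0000·1.3517)/166.0000 = -0.39998; ln C = (Σln y − k·Σt)/n = 1.71026, so C = exp(1.71026) = 5.53039.

k = -0.400, C = 5.530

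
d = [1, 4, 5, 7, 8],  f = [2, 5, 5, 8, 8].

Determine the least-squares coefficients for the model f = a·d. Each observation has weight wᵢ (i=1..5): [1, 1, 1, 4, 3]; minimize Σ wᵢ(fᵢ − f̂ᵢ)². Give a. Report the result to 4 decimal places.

Entries of AᵀWA: Σwᵢ·d·d = 430.
And Σwᵢ·d·f = 463.
Normal equations: [[430]]·[a]ᵀ = [463]ᵀ.
a = 463/430 = 1.07674.

a = 1.0767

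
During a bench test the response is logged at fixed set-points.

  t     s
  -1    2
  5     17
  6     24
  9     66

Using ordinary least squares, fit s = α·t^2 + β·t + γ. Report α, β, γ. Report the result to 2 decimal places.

The normal equations are: 8483·α + 1069·β + 143·γ = 6637;  1069·α + 143·β + 19·γ = 821;  143·α + 19·β + 4·γ = 109.
(Σt^2·t^2 = 8483, Σt^2·t = 1069, Σt^2 = 143, Σt·t = 143, Σt = 19, Σ1 = 4, Σt^2·s = 6637, Σt·s = 821, Σs = 109.)
Solving the 3×3 system (Gaussian elimination) gives α = 5857/5756, β = -10185/5756, γ = -2079/2878.

α = 1.02, β = -1.77, γ = -0.72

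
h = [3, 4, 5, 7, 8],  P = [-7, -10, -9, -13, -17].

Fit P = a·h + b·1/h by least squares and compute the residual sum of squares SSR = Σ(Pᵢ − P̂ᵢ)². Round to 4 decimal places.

SSR = 6.0311

With design matrix X, XᵀX = [[163, 5]; [5, 176149/705600]] and XᵀP = [-333, -8917/840]ᵀ.
Determinant 163·(176149/705600) − 5² = 11072287/705600.
a = ((-333)·(176149/705600) − 5·(-8917/840))/(11072287/705600) = -573141/299251; b = (163·(-8917/840) − 5·(-333))/(11072287/705600) = -1245720/299251.
Residuals: 39906/299251, -388516/299251, 421590/299251, 299684/299251, -346424/299251; SSR = 1804824/299251.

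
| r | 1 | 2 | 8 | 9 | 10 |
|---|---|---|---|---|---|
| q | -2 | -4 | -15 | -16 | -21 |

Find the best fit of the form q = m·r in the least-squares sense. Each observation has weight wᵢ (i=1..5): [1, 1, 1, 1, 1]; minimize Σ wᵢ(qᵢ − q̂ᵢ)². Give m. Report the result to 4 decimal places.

m = -1.9360

Forming AᵀWA = [[250]] and AᵀWq = [-484]ᵀ gives AᵀWA·[m]ᵀ = AᵀWq.
m = (-484)/250 = -1.936.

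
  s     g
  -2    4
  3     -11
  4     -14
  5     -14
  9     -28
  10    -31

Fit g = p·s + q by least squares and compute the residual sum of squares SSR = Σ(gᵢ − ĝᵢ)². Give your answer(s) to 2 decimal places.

From the data, Σs·s = 235, Σs = 29, Σ1 = 6.
For Xᵀg: Σs·g = -729, Σg = -94.
So XᵀX·[p, q]ᵀ = Xᵀg: [[235, 29]; [29, 6]]·[p, q]ᵀ = [-729, -94]ᵀ.
det = 235·6 − 29² = 569.
p = ((-729)·6 − 29·(-94))/569 = -1648/569; q = (235·(-94) − 29·(-729))/569 = -949/569.
Residuals: -71/569, -366/569, -425/569, 1223/569, -151/569, -210/569; SSR = 3308/569.

SSR = 5.81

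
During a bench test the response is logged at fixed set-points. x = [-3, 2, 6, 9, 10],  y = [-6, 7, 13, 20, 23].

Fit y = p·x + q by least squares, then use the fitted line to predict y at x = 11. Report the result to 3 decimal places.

ŷ = 24.707

From the data, Σx·x = 230, Σx = 24, Σ1 = 5.
Right-hand side: Σx·y = 520, Σy = 57.
Eliminating q: 5·(row 1) − 24·(row 2) gives 574·p = 5·520 − 24·57 = 1232, so p = 88/41.
Then q = (57 − 24·(88/41))/5 = 45/41.
At x = 11: ŷ = (88/41)·(11) + (45/41)·(1) = 1013/41.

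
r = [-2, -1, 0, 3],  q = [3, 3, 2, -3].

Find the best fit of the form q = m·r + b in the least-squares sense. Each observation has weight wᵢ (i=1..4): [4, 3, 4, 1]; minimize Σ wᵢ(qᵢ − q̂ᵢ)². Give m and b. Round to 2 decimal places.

The normal system AᵀWA·[m, b]ᵀ = AᵀWq is [[28, -8]; [-8, 12]]·[m, b]ᵀ = [-42, 26]ᵀ.
Δ = 28·12 − (-8)² = 272.
m = ((-42)·12 − (-8)·26)/272 = -37/34; b = (28·26 − (-8)·(-42))/272 = 49/34.

m = -1.09, b = 1.44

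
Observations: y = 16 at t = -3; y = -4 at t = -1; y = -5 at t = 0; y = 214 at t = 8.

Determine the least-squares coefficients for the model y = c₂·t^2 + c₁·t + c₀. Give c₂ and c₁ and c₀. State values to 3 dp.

From the data, Σt^2·t^2 = 4178, Σt^2·t = 484, Σt^2 = 74, Σt·t = 74, Σt = 4, Σ1 = 4.
For Aᵀy: Σt^2·y = 13836, Σt·y = 1668, Σy = 221.
So AᵀA·[c₂, c₁, c₀]ᵀ = Aᵀy: [[4178, 484, 74]; [484, 74, 4]; [74, 4, 4]]·[c₂, c₁, c₀]ᵀ = [13836, 1668, 221]ᵀ.
Inverting the 3×3 Gram matrix, [c₂, c₁, c₀]ᵀ = [1979/634, 3786/1585, -15487/3170]ᵀ.

c₂ = 3.121, c₁ = 2.389, c₀ = -4.885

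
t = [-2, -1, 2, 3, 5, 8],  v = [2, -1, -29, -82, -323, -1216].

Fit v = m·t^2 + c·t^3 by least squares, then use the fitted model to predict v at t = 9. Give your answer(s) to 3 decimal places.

v̂ = -1700.308

MᵀM·[m, c]ᵀ = Mᵀv reads: 4835·m + 36135·c = -86746;  36135·m + 278627·c = -665428.
(Σt^2·t^2 = 4835, Σt^2·t^3 = 36135, Σt^3·t^3 = 278627, Σt^2·v = -86746, Σt^3·v = -665428.)
Eliminating c: 278627·(row 1) − 36135·(row 2) gives 41423320·m = 278627·(-86746) − 36135·(-665428) = -124536962, so m = -62268481/20711660.
Then c = ((-665428) − 36135·(-62268481/20711660))/278627 = -8277767/4142332.
At t = 9: v̂ = (-62268481/20711660)·(81) + (-8277767/4142332)·(729) = -8804051919/5177915.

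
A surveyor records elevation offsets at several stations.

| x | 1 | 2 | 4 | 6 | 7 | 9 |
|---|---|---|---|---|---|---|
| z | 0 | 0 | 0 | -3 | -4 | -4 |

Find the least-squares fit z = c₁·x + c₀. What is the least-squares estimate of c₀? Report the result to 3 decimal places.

Sums needed: Σx·x = 187, Σx = 29, Σ1 = 6.
For Aᵀz: Σx·z = -82, Σz = -11.
Normal equations: [[187, 29]; [29, 6]]·[c₁, c₀]ᵀ = [-82, -11]ᵀ.
Determinant 187·6 − 29² = 281.
c₁ = ((-82)·6 − 29·(-11))/281 = -173/281; c₀ = (187·(-11) − 29·(-82))/281 = 321/281.

c₀ = 1.142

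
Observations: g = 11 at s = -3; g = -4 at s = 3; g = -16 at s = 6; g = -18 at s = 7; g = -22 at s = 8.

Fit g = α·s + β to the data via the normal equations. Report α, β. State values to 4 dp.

Sums needed: Σs·s = 167, Σs = 21, Σ1 = 5.
Moment sums: Σs·g = -443, Σg = -49.
Eliminating β: 5·(row 1) − 21·(row 2) gives 394·α = 5·(-443) − 21·(-49) = -1186, so α = -593/197.
Then β = ((-49) − 21·(-593/197))/5 = 560/197.

α = -3.0102, β = 2.8426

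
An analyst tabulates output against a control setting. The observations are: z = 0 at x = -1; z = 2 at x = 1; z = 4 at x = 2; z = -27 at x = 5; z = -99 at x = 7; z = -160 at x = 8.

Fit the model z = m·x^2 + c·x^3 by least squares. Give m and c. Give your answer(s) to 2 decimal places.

m = 1.36, c = -0.48

Entries of AᵀA: Σx^2·x^2 = 7140, Σx^2·x^3 = 52732, Σx^3·x^3 = 395484.
And Σx^2·z = -15748, Σx^3·z = -119218.
So AᵀA·[m, c]ᵀ = Aᵀz: [[7140, 52732]; [52732, 395484]]·[m, c]ᵀ = [-15748, -119218]ᵀ.
Eliminating c: 395484·(row 1) − 52732·(row 2) gives 43091936·m = 395484·(-15748) − 52732·(-119218) = 58521544, so m = 7315193/5386492.
Then c = ((-119218) − 52732·(7315193/5386492))/395484 = -2599123/5386492.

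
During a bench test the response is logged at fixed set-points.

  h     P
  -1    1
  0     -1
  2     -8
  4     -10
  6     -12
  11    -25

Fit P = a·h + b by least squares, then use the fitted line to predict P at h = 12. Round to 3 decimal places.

P̂ = -26.490

The normal equations are: 178·a + 22·b = -404;  22·a + 6·b = -55.
Determinant 178·6 − 22² = 584.
a = ((-404)·6 − 22·(-55))/584 = -607/292; b = (178·(-55) − 22·(-404))/584 = -451/292.
At h = 12: P̂ = (-607/292)·(12) + (-451/292)·(1) = -7735/292.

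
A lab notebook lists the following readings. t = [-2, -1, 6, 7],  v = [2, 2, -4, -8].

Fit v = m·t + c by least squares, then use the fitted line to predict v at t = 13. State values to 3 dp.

With design matrix A, AᵀA = [[90, 10]; [10, 4]] and Aᵀv = [-86, -8]ᵀ.
Determinant 90·4 − 10² = 260.
m = ((-86)·4 − 10·(-8))/260 = -66/65; c = (90·(-8) − 10·(-86))/260 = 7/13.
At t = 13: v̂ = (-66/65)·(13) + (7/13)·(1) = -823/65.

v̂ = -12.662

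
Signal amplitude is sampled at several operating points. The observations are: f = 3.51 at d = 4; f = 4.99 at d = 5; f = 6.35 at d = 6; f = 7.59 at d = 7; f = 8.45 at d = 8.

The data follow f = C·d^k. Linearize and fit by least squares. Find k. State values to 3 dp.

k = 1.278

Taking logs, ln f = k·ln d + ln C, so regress ln f on ln d.
Σln d = 8.8128, Σ(ln d)² = 15.8331, Σln f = 8.8725, Σln d·ln f = 16.0216.
Equations: 15.8331·k + 8.8128·ln C = 16.0216;  8.8128·k + 5·ln C = 8.8725.
Slope k = (n·Σln d·ln f − Σln d·Σln f)/(n·Σ(ln d)² − (Σln d)²) = (5·16.0216 − 8.8128·8.8725)/1.4995 = 1.27779; ln C = (Σln f − k·Σln d)/n = -0.47768.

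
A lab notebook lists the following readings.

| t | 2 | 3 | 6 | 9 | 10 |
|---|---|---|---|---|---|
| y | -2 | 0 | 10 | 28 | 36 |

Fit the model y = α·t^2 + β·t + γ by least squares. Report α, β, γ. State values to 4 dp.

Entries of XᵀX: Σt^2·t^2 = 17954, Σt^2·t = 1980, Σt^2 = 230, Σt·t = 230, Σt = 30, Σ1 = 5.
And Σt^2·y = 6220, Σt·y = 668, Σy = 72.
Normal equations: [[17954, 1980, 230]; [1980, 230, 30]; [230, 30, 5]]·[α, β, γ]ᵀ = [6220, 668, 72]ᵀ.
Solving the 3×3 system (Gaussian elimination) gives α = 38/87, β = -378/725, γ = -5576/2175.

α = 0.4368, β = -0.5214, γ = -2.5637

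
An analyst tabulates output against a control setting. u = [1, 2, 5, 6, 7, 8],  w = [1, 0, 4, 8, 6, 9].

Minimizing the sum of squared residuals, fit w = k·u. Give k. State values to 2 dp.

Sums needed: Σu·u = 179.
Right-hand side: Σu·w = 183.
So AᵀA·[k]ᵀ = Aᵀw: [[179]]·[k]ᵀ = [183]ᵀ.
k = 183/179 = 1.02235.

k = 1.02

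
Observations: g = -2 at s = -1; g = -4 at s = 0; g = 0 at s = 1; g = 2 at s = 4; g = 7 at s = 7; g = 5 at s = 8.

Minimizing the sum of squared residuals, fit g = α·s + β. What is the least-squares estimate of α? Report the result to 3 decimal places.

The normal equations are: 131·α + 19·β = 99;  19·α + 6·β = 8.
(Σs·s = 131, Σs = 19, Σ1 = 6, Σs·g = 99, Σg = 8.)
Δ = 131·6 − 19² = 425.
α = (99·6 − 19·8)/425 = 26/25; β = (131·8 − 19·99)/425 = -49/25.

α = 1.040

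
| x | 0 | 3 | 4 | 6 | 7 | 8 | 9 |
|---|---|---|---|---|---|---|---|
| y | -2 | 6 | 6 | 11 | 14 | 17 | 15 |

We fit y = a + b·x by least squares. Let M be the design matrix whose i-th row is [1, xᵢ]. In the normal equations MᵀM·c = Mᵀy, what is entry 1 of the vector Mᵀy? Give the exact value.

67

Entry 1 ↔ basis 1, so (Mᵀy)_{1} = Σᵢ yᵢ = (1)·(-2) + (1)·(6) + (1)·(6) + (1)·(11) + (1)·(14) + (1)·(17) + (1)·(15) = 67.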